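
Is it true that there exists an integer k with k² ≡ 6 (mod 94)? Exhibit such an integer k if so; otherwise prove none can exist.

k = 10

k = 10 works: 10² = 100, and 100 − 6 = 94 = 1·94.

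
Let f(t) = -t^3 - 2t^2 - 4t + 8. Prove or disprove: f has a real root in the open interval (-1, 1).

Evaluate at the endpoints: f(-1) = 11, f(1) = 1 — same sign (positive).
f'(t) = -3t^2 - 4t - 4 has discriminant (-4)² − 4·(-3)·(-4) = -32 < 0, so f' has no real roots and is negative for every real t.
Hence f is strictly decreasing on ℝ, and in particular on [-1, 1]. A strictly monotone function with same-sign endpoint values stays positive on the whole interval, so f has no zero in (-1, 1).

No.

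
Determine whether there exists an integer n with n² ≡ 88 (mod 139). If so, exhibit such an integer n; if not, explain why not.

No, no such integer exists.

Apply Euler's criterion with the prime 139: 88 is a quadratic residue iff 88^69 ≡ 1 (mod 139), and a non-residue iff it is ≡ −1.
Repeated squaring mod 139: 88^2 = 7744 ≡ 99; 88^4 ≡ 99² = 9801 ≡ 71; 88^8 ≡ 71² = 5041 ≡ 37; 88^16 ≡ 37² = 1369 ≡ 118; 88^32 ≡ 118² = 13924 ≡ 24; 88^64 ≡ 24² = 576 ≡ 20.
Since 69 = 64 + 4 + 1, 88^69 ≡ 20 · 71 · 88; multiplying out mod 139: 20·71 = 1420 ≡ 30, then 30·88 = 2640 ≡ 138. Thus 88^69 ≡ 138 ≡ −1 (mod 139).
By Euler's criterion 88 is a quadratic non-residue mod 139: no n satisfies n² ≡ 88 (mod 139).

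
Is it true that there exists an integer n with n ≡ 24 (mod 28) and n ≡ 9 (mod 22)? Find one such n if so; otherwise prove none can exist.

There is no such integer.

gcd(28, 22) = 2. If n ≡ 24 (mod 28) and n ≡ 9 (mod 22), then n ≡ 24 (mod 2) and n ≡ 9 (mod 2).
But 24 mod 2 = 0 while 9 mod 2 = 1, a contradiction.
Hence the system has no solution.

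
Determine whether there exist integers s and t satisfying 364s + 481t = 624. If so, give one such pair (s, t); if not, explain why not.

s = 7, t = -4

Since gcd(364, 481) = 13 and 624 = 13·48, Bézout's identity guarantees a solution.
Dividing through by 13 reduces the equation to 28s + 37t = 48.
Dividing repeatedly: 37 = 1·28 + 9, 28 = 3·9 + 1, 9 = 9·1 + 0.
Back-substituting, 1 = 28 − 3·9 = 28 − 3·(37 − 1·28) = −3·37 + 4·28; that is, 28·4 + 37·(-3) = 1.
Times 48: 28·192 + 37·(-144) = 48, so (192, -144) solves it.
Subtracting 5·37 from s and adding 5·28 to t gives the tidier solution (7, -4).
Indeed 364·7 + 481·(-4) = 2548 − 1924 = 624.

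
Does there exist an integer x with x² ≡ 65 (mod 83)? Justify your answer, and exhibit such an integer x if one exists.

x = 27

Take x = 27. Then 27² = 729 = 8·83 + 65, so 27² ≡ 65 (mod 83).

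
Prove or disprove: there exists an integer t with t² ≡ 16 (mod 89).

t = 85 works: 85² = 7225, and 7225 − 16 = 7209 = 81·89.

t = 85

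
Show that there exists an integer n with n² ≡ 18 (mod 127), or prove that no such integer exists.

Take n = 48. Then 48² = 2304 = 18·127 + 18, so 48² ≡ 18 (mod 127).

n = 48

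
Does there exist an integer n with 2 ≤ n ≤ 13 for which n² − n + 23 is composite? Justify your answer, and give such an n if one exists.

At n = 4: 4² − 4 + 23 = 35 = 5·7, which is composite.

n = 4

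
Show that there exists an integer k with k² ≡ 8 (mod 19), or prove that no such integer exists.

There is no such integer.

Computing k² mod 19 for k = 0, 1, …, 9 (enough, by the symmetry k ↦ 19 − k) gives 0, 1, 4, 9, 16, 6, 17, 11, 7, 5.
So the quadratic residues mod 19 are {0, 1, 4, 5, 6, 7, 9, 11, 16, 17}, and 8 is not among them.
Hence no integer k has k² ≡ 8 (mod 19).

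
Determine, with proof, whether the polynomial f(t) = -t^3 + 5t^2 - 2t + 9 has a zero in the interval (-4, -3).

f has no root in that interval.

The endpoint values f(-4) = 161 and f(-3) = 87 are both positive. Claim: f(t) > 0 for every t in (-4, -3).
Substitute t = -3 − u, where 0 < u < 1 on the interval. Expanding, f(-3 − u) = u^3 + 14u^2 + 59u + 87.
All 4 nonzero coefficients of this polynomial in u are positive; hence for u > 0 the value is a sum of positive terms (the constant 87 among them).
Therefore f(t) > 0 throughout (-4, -3), and f has no zero there.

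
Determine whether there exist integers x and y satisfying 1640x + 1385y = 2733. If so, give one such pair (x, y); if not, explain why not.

Both 1640 and 1385 are divisible by gcd(1640, 1385) = 5, hence so is any combination 1640x + 1385y.
But 2733 is not a multiple of 5 (it leaves remainder 3).
Hence no integers x, y satisfy the equation.

No, no such integers exist.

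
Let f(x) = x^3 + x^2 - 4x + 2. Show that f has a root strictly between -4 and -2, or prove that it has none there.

f(-4) = -30 and f(-2) = 6, which have opposite signs.
As a polynomial, f is continuous on every closed interval.
By the Intermediate Value Theorem f must vanish at some point of (-4, -2).

Yes, f has a root in the interval.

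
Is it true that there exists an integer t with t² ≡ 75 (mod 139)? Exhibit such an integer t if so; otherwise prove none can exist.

139 is prime, so by Euler's criterion 75 is a square mod 139 iff 75^((139−1)/2) = 75^69 ≡ 1 (mod 139).
Repeated squaring mod 139: 75^2 = 5625 ≡ 65; 75^4 ≡ 65² = 4225 ≡ 55; 75^8 ≡ 55² = 3025 ≡ 106; 75^16 ≡ 106² = 11236 ≡ 116; 75^32 ≡ 116² = 13456 ≡ 112; 75^64 ≡ 112² = 12544 ≡ 34.
Since 69 = 64 + 4 + 1, 75^69 ≡ 34 · 55 · 75; multiplying out mod 139: 34·55 = 1870 ≡ 63, then 63·75 = 4725 ≡ 138. Thus 75^69 ≡ 138 ≡ −1 (mod 139).
By Euler's criterion 75 is a quadratic non-residue mod 139: no t satisfies t² ≡ 75 (mod 139).

There is no such integer.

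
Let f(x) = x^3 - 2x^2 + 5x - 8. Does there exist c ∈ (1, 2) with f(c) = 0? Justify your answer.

Such a root exists.

f(1) = -4 and f(2) = 2, which have opposite signs.
f is continuous everywhere (it is a polynomial), in particular on [1, 2].
So by the Intermediate Value Theorem there is a c strictly between 1 and 2 with f(c) = 0.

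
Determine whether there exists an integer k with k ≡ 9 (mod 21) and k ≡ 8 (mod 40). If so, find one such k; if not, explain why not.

k = 408

The moduli 21 and 40 are coprime, so by the Chinese Remainder Theorem a unique solution modulo 840 exists.
Any solution of the first congruence is k = 9 + 21t; substituting into the second, 21t ≡ 8 − 9 ≡ 39 (mod 40).
Invert 21 mod 40 by the Euclidean algorithm: 40 = 1·21 + 19, 21 = 1·19 + 2, 19 = 9·2 + 1, 2 = 2·1 + 0; back-substituting, 1 = 19 − 9·2 = 19 − 9·(21 − 1·19) = −9·21 + 10·19 = −9·21 + 10·(40 − 1·21) = 10·40 − 19·21. Hence 21·(-19) ≡ 1, so 21⁻¹ ≡ -19 ≡ 21 (mod 40).
Therefore t ≡ 21·39 = 819 ≡ 19 (mod 40).
Taking t = 19 gives k = 9 + 21·19 = 408.
Indeed 408 ≡ 9 (mod 21) and 408 ≡ 8 (mod 40).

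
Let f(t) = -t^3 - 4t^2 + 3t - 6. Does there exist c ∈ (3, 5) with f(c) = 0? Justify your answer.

f(3) = -60 and f(5) = -216, both negative, so a sign-change argument is unavailable; we show f keeps this sign on the whole interval.
Shift to the endpoint 3: with t = 3 + u (0 < u < 2), one computes f(3 + u) = -u^3 - 13u^2 - 48u - 60.
All 4 nonzero coefficients of this polynomial in u are negative; hence for u > 0 the value is a sum of negative terms (the constant -60 among them).
So f is strictly negative on (3, 5); no root exists in the interval.

No.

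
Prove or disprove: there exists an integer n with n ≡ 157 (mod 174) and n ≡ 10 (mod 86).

Both moduli are multiples of 2 = gcd(174, 86), so any solution would satisfy n ≡ 157 and n ≡ 10 modulo 2 simultaneously.
These are incompatible: 157 − 10 = 147 is not divisible by 2.
Hence the system has no solution.

There is no such integer.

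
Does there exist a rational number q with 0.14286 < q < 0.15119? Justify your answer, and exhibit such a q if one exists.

q = 3/20

Look for a denominator N such that an integer falls strictly between N·0.14286 and N·0.15119. N = 20 works: 20·0.14286 = 2.85720 < 3 < 3.02380 = 20·0.15119.
Dividing back, 0.14286 < 3/20 < 0.15119, and 3/20 is rational.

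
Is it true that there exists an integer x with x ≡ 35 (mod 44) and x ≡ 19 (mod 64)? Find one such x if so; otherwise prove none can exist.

x = 211

The moduli are not coprime: gcd(44, 64) = 4. Compatibility requires 4 ∣ (19 − 35) = -16, which holds, so solutions exist.
List candidates x ≡ 35 (mod 44): 35, 79, 123, 167, 211. Modulo 64 these are 35, 15, 59, 39, 19; 211 gives 19 as required.
Verify: 211 = 4·44 + 35 and 211 = 3·64 + 19. ✓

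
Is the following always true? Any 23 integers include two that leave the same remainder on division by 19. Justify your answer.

Partition the integers by their residue mod 19; there are 19 classes.
With 23 integers and only 19 classes, the pigeonhole principle forces two of them, say a and b, into the same class.
That is, a and b leave the same remainder on division by 19, as claimed.

True.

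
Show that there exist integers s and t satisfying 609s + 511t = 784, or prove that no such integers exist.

s = 8, t = -8

Every value of 609s + 511t is a multiple of gcd(609, 511) = 7; since 7 ∣ 784, solutions exist.
Dividing through by 7 reduces the equation to 87s + 73t = 112.
Run the Euclidean algorithm on 87 and 73: 87 = 1·73 + 14, 73 = 5·14 + 3, 14 = 4·3 + 2, 3 = 1·2 + 1, 2 = 2·1 + 0.
Unwinding: 1 = 3 − 1·2 = 3 − (14 − 4·3) = −14 + 5·3 = −14 + 5·(73 − 5·14) = 5·73 − 26·14 = 5·73 − 26·(87 − 1·73) = −26·87 + 31·73, i.e. 87·(-26) + 73·31 = 1.
Times 112: 87·(-2912) + 73·3472 = 112, so (-2912, 3472) solves it.
The general solution is s = -2912 + 73k, t = 3472 − 87k; taking k = 40 gives the smaller pair s = 8, t = -8.
Indeed 609·8 + 511·(-8) = 4872 − 4088 = 784.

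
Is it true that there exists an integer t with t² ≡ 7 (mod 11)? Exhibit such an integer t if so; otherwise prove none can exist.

Computing t² mod 11 for t = 0, 1, …, 5 (enough, by the symmetry t ↦ 11 − t) gives 0, 1, 4, 9, 5, 3.
The set of squares mod 11 is therefore {0, 1, 3, 4, 5, 9}, which does not contain 7.
Hence no integer t has t² ≡ 7 (mod 11).

No, no such integer exists.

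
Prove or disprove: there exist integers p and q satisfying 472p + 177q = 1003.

p = 1, q = 3

gcd(472, 177) = 59, and 59 divides 1003, so integer solutions exist.
Dividing through by 59 reduces the equation to 8p + 3q = 17.
Run the Euclidean algorithm on 8 and 3: 8 = 2·3 + 2, 3 = 1·2 + 1, 2 = 2·1 + 0.
Working back up the chain: 1 = 3 − 1·2 = 3 − (8 − 2·3) = −8 + 3·3. So 8·(-1) + 3·3 = 1.
Scaling by 17 gives the particular solution (p, q) = (-17, 51).
Adding 6·3 to p and subtracting 6·8 from q gives the tidier solution (1, 3).
Check: 472·1 + 177·3 = 472 + 531 = 1003. ✓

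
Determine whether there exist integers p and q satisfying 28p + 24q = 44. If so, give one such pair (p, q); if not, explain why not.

p = 5, q = -4

Every value of 28p + 24q is a multiple of gcd(28, 24) = 4; since 4 ∣ 44, solutions exist.
Dividing through by 4 reduces the equation to 7p + 6q = 11.
Run the Euclidean algorithm on 7 and 6: 7 = 1·6 + 1, 6 = 6·1 + 0.
Back-substituting, 1 = 7 − 1·6; that is, 7·1 + 6·(-1) = 1.
Scaling by 11 gives the particular solution (p, q) = (11, -11).
The general solution is p = 11 + 6k, q = -11 − 7k; taking k = -1 gives the smaller pair p = 5, q = -4.
Indeed 28·5 + 24·(-4) = 140 − 96 = 44.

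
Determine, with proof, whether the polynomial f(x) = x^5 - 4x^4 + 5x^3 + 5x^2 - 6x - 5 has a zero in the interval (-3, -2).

f has no root in that interval.

f(-3) = -644 and f(-2) = -109, both negative, so a sign-change argument is unavailable; we show f keeps this sign on the whole interval.
Shift to the endpoint -2: with x = -2 − u (0 < u < 1), one computes f(-2 − u) = -u^5 - 14u^4 - 77u^3 - 201u^2 - 242u - 109.
All 6 nonzero coefficients of this polynomial in u are negative; hence for u > 0 the value is a sum of negative terms (the constant -109 among them).
Therefore f(x) < 0 throughout (-3, -2), and f has no zero there.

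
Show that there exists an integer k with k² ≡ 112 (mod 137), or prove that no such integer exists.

k = 89

k = 89 works: 89² = 7921, and 7921 − 112 = 7809 = 57·137.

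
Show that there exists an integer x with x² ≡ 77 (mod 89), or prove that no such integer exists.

No, no such integer exists.

Apply Euler's criterion with the prime 89: 77 is a quadratic residue iff 77^44 ≡ 1 (mod 89), and a non-residue iff it is ≡ −1.
Squaring successively (mod 89): 77^2 = 5929 ≡ 55; 77^4 ≡ 55² = 3025 ≡ 88; 77^8 ≡ 88² = 7744 ≡ 1; 77^16 ≡ 1² = 1 ≡ 1; 77^32 ≡ 1² = 1 ≡ 1.
Since 44 = 32 + 8 + 4, 77^44 ≡ 1 · 1 · 88; multiplying out mod 89: 1·1 = 1 ≡ 1, then 1·88 = 88 ≡ 88. Thus 77^44 ≡ 88 ≡ −1 (mod 89).
By Euler's criterion 77 is a quadratic non-residue mod 89: no x satisfies x² ≡ 77 (mod 89).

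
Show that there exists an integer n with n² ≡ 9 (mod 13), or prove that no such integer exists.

n = 10 works: 10² = 100, and 100 − 9 = 91 = 7·13.

n = 10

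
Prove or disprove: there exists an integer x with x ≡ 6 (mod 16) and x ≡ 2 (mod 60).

Here gcd(16, 60) = 4, and both 6 and 2 leave remainder 2 mod 4, so the system is consistent.
Write x = 6 + 16t. Then 16t ≡ 2 − 6 ≡ 56 (mod 60); dividing through by 4 gives 4t ≡ 14 (mod 15).
To invert 4 modulo 15: 15 = 3·4 + 3, 4 = 1·3 + 1, 3 = 3·1 + 0, and unwinding, 1 = 4 − 1·3 = 4 − (15 − 3·4) = −15 + 4·4. Thus 4⁻¹ ≡ 4 (mod 15).
Therefore t ≡ 4·14 = 56 ≡ 11 (mod 15).
Then x = 6 + 16·11 = 182.
Verify: 182 = 11·16 + 6 and 182 = 3·60 + 2. ✓

x = 182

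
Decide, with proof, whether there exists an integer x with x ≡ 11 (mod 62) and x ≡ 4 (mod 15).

x = 259

gcd(62, 15) = 1, so the Chinese Remainder Theorem guarantees exactly one residue class mod 930 satisfying both.
Any solution of the first congruence is x = 11 + 62t; substituting into the second, 62t ≡ 4 − 11 ≡ 8 (mod 15).
62 ≡ 2 (mod 15), so this reads 2t ≡ 8 (mod 15). Note 2·8 = 16 ≡ 1 (mod 15) (as 16 − 1 = 1·15), so 2⁻¹ ≡ 8.
Multiplying by 8: t ≡ 8·8 = 64 ≡ 4 (mod 15).
With t = 4: x = 11 + 62·4 = 259.
Check: 259 mod 62 = 11, 259 mod 15 = 4. ✓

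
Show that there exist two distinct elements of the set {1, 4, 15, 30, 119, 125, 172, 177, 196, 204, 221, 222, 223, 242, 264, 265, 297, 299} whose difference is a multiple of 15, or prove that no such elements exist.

The pair (1, 196) works.

Both 1 and 196 leave remainder 1 on division by 15; their difference 195 = 13·15 is a multiple of 15.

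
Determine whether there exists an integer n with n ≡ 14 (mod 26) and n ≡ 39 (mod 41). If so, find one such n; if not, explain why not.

Since 26 and 41 share no common factor, CRT says the pair of congruences has a solution (unique mod 1066).
Any solution of the first congruence is n = 14 + 26t; substituting into the second, 26t ≡ 39 − 14 ≡ 25 (mod 41).
Since 26·30 = 780 = 19·41 + 1, the inverse of 26 mod 41 is 30.
Therefore t ≡ 30·25 = 750 ≡ 12 (mod 41).
With t = 12: n = 14 + 26·12 = 326.
Indeed 326 ≡ 14 (mod 26) and 326 ≡ 39 (mod 41).

n = 326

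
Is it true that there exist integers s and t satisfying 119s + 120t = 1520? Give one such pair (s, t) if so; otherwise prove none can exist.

s = 40, t = -27

Since gcd(119, 120) = 1, every integer is an integer combination of 119 and 120.
Run the Euclidean algorithm on 120 and 119: 120 = 1·119 + 1, 119 = 119·1 + 0.
Unwinding: 1 = 120 − 1·119, i.e. 119·(-1) + 120·1 = 1.
Times 1520: 119·(-1520) + 120·1520 = 1520, so (-1520, 1520) solves it.
Adding 13·120 to s and subtracting 13·119 from t gives the tidier solution (40, -27).
Indeed 119·40 + 120·(-27) = 4760 − 3240 = 1520.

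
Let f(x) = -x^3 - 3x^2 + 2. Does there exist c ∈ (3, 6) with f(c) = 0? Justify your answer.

The endpoint values f(3) = -52 and f(6) = -322 are both negative. Claim: f(x) < 0 for every x in (3, 6).
Shift to the endpoint 3: with x = 3 + u (0 < u < 3), one computes f(3 + u) = -u^3 - 12u^2 - 45u - 52.
All 4 nonzero coefficients of this polynomial in u are negative; hence for u > 0 the value is a sum of negative terms (the constant -52 among them).
So f is strictly negative on (3, 6); no root exists in the interval.

No.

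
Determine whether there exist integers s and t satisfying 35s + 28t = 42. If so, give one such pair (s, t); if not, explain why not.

s = 2, t = -1

Since gcd(35, 28) = 7 and 42 = 7·6, Bézout's identity guarantees a solution.
Dividing through by 7 reduces the equation to 5s + 4t = 6.
Euclidean algorithm: 5 = 1·4 + 1, 4 = 4·1 + 0.
Working back up the chain: 1 = 5 − 1·4. So 5·1 + 4·(-1) = 1.
Times 6: 5·6 + 4·(-6) = 6, so (6, -6) solves it.
The general solution is s = 6 + 4k, t = -6 − 5k; taking k = -1 gives the smaller pair s = 2, t = -1.
Indeed 35·2 + 28·(-1) = 70 − 28 = 42.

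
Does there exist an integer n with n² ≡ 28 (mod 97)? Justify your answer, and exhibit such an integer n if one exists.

97 is prime, so by Euler's criterion 28 is a square mod 97 iff 28^((97−1)/2) = 28^48 ≡ 1 (mod 97).
Squaring successively (mod 97): 28^2 = 784 ≡ 8; 28^4 ≡ 8² = 64 ≡ 64; 28^8 ≡ 64² = 4096 ≡ 22; 28^16 ≡ 22² = 484 ≡ 96; 28^32 ≡ 96² = 9216 ≡ 1.
Since 48 = 32 + 16, 28^48 ≡ 1 · 96; multiplying out mod 97: 1·96 = 96 ≡ 96. Thus 28^48 ≡ 96 ≡ −1 (mod 97).
The value −1 means 28 is a non-residue modulo 97, so n² ≡ 28 (mod 97) is impossible.

There is no such integer.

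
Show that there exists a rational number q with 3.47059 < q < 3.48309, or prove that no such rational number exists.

Multiplying by 19: 19·3.47059 = 65.94121 and 19·3.48309 = 66.17871, so the integer 66 lies strictly between them.
So q = 66/19 works: it is a ratio of integers, and dividing 19·3.47059 < 66 < 19·3.48309 through by 19 gives 3.47059 < 66/19 < 3.48309.

q = 66/19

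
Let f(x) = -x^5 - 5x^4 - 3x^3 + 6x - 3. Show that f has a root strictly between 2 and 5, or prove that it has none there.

No.

f(2) = -127 and f(5) = -6598, both negative, so a sign-change argument is unavailable; we show f keeps this sign on the whole interval.
Shift to the endpoint 2: with x = 2 + u (0 < u < 3), one computes f(2 + u) = -u^5 - 15u^4 - 83u^3 - 218u^2 - 270u - 127.
The nonzero coefficients here are all negative, so for u > 0 every term is negative (or zero), and the constant term -127 is strictly negative.
Therefore f(x) < 0 throughout (2, 5), and f has no zero there.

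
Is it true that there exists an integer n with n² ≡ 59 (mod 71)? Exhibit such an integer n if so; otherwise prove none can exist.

No, no such integer exists.

Apply Euler's criterion with the prime 71: 59 is a quadratic residue iff 59^35 ≡ 1 (mod 71), and a non-residue iff it is ≡ −1.
Repeated squaring mod 71: 59^2 = 3481 ≡ 2; 59^4 ≡ 2² = 4 ≡ 4; 59^8 ≡ 4² = 16 ≡ 16; 59^16 ≡ 16² = 256 ≡ 43; 59^32 ≡ 43² = 1849 ≡ 3.
Since 35 = 32 + 2 + 1, 59^35 ≡ 3 · 2 · 59; multiplying out mod 71: 3·2 = 6 ≡ 6, then 6·59 = 354 ≡ 70. Thus 59^35 ≡ 70 ≡ −1 (mod 71).
The value −1 means 59 is a non-residue modulo 71, so n² ≡ 59 (mod 71) is impossible.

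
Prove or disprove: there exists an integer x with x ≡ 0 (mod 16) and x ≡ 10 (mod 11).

x = 32

gcd(16, 11) = 1, so the Chinese Remainder Theorem guarantees exactly one residue class mod 176 satisfying both.
Write x = 0 + 16t and require 0 + 16t ≡ 10 (mod 11), i.e. 16t ≡ 10 (mod 11).
16 ≡ 5 (mod 11), so this reads 5t ≡ 10 (mod 11). To invert 5 modulo 11: 11 = 2·5 + 1, 5 = 5·1 + 0, and unwinding, 1 = 11 − 2·5. Thus 5⁻¹ ≡ -2 ≡ 9 (mod 11).
Therefore t ≡ 9·10 = 90 ≡ 2 (mod 11).
With t = 2: x = 0 + 16·2 = 32.
Verify: 32 = 2·16 + 0 and 32 = 2·11 + 10. ✓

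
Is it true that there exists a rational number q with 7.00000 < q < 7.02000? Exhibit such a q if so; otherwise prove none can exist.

Look for a denominator N such that an integer falls strictly between N·7.00000 and N·7.02000. N = 51 works: 51·7.00000 = 357.00000 < 358 < 358.02000 = 51·7.02000.
So q = 358/51 works: it is a ratio of integers, and dividing 51·7.00000 < 358 < 51·7.02000 through by 51 gives 7.00000 < 358/51 < 7.02000.

q = 358/51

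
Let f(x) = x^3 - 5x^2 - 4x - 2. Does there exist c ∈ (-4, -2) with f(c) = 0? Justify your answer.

f(-4) = -130 and f(-2) = -22, both negative, so a sign-change argument is unavailable; we show f keeps this sign on the whole interval.
Substitute x = -2 − u, where 0 < u < 2 on the interval. Expanding, f(-2 − u) = -u^3 - 11u^2 - 28u - 22.
The nonzero coefficients here are all negative, so for u > 0 every term is negative (or zero), and the constant term -22 is strictly negative.
So f is strictly negative on (-4, -2); no root exists in the interval.

No such root exists.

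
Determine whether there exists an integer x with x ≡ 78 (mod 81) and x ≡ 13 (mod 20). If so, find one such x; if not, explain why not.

The moduli 81 and 20 are coprime, so by the Chinese Remainder Theorem a unique solution modulo 1620 exists.
Write x = 78 + 81t and require 78 + 81t ≡ 13 (mod 20), i.e. 81t ≡ 15 (mod 20).
81 ≡ 1 (mod 20), so this reads 1t ≡ 15 (mod 20). So t ≡ 15 (mod 20).
With t = 15: x = 78 + 81·15 = 1293.
Verify: 1293 = 15·81 + 78 and 1293 = 64·20 + 13. ✓

x = 1293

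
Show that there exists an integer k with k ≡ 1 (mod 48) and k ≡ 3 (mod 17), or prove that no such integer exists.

The moduli 48 and 17 are coprime, so by the Chinese Remainder Theorem a unique solution modulo 816 exists.
Write k = 1 + 48t and require 1 + 48t ≡ 3 (mod 17), i.e. 48t ≡ 2 (mod 17).
48 ≡ 14 (mod 17), so this reads 14t ≡ 2 (mod 17). Invert 14 mod 17 by the Euclidean algorithm: 17 = 1·14 + 3, 14 = 4·3 + 2, 3 = 1·2 + 1, 2 = 2·1 + 0; back-substituting, 1 = 3 − 1·2 = 3 − (14 − 4·3) = −14 + 5·3 = −14 + 5·(17 − 1·14) = 5·17 − 6·14. Hence 14·(-6) ≡ 1, so 14⁻¹ ≡ -6 ≡ 11 (mod 17).
Multiplying by 11: t ≡ 11·2 = 22 ≡ 5 (mod 17).
With t = 5: k = 1 + 48·5 = 241.
Verify: 241 = 5·48 + 1 and 241 = 14·17 + 3. ✓

k = 241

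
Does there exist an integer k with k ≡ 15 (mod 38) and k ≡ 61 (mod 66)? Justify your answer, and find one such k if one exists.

k = 1117

Here gcd(38, 66) = 2, and both 15 and 61 leave remainder 1 mod 2, so the system is consistent.
Put k = 15 + 38t, so we need 38t ≡ 46 (mod 66), equivalently (divide by 2) 19t ≡ 23 (mod 33).
Since 19·7 = 133 = 4·33 + 1, the inverse of 19 mod 33 is 7.
Multiplying by 7: t ≡ 7·23 = 161 ≡ 29 (mod 33).
Then k = 15 + 38·29 = 1117.
Check: 1117 mod 38 = 15, 1117 mod 66 = 61. ✓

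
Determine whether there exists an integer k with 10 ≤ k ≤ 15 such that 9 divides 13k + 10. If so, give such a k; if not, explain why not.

k = 11

At k = 11 we get 13·11 + 10 = 153, and 153 = 9·17.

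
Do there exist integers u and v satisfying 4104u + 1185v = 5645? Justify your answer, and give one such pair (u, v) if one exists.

No such integers exist.

gcd(4104, 1185) = 3, so every integer of the form 4104u + 1185v is a multiple of 3.
But 5645 = 3·1881 + 2, so 3 ∤ 5645.
Therefore 4104u + 1185v = 5645 has no solution in integers.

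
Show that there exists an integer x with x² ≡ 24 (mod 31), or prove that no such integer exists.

No, no such integer exists.

Apply Euler's criterion with the prime 31: 24 is a quadratic residue iff 24^15 ≡ 1 (mod 31), and a non-residue iff it is ≡ −1.
Repeated squaring mod 31: 24^2 = 576 ≡ 18; 24^4 ≡ 18² = 324 ≡ 14; 24^8 ≡ 14² = 196 ≡ 10.
Since 15 = 8 + 4 + 2 + 1, 24^15 ≡ 10 · 14 · 18 · 24; multiplying out mod 31: 10·14 = 140 ≡ 16, then 16·18 = 288 ≡ 9, then 9·24 = 216 ≡ 30. Thus 24^15 ≡ 30 ≡ −1 (mod 31).
By Euler's criterion 24 is a quadratic non-residue mod 31: no x satisfies x² ≡ 24 (mod 31).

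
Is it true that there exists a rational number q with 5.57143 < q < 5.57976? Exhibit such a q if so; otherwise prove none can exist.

Look for a denominator N such that an integer falls strictly between N·5.57143 and N·5.57976. N = 19 works: 19·5.57143 = 105.85717 < 106 < 106.01544 = 19·5.57976.
Hence 106/19 is a rational number with 5.57143 < 106/19 < 5.57976.

q = 106/19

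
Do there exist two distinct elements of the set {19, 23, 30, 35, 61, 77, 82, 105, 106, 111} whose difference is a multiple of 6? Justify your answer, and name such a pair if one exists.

Yes: 19 and 61.

Both 19 and 61 leave remainder 1 on division by 6; their difference 42 = 7·6 is a multiple of 6.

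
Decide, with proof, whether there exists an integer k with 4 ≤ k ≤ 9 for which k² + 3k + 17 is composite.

At k = 8: 8² + 3·8 + 17 = 105 = 3·35, which is composite.

k = 8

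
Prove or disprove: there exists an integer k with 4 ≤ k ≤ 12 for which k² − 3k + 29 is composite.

At k = 4: 4² − 3·4 + 29 = 33 = 3·11, which is composite.

k = 4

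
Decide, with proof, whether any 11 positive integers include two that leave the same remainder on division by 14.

No, the set {50, 51, 52, 53, 54, 55, 56, 57, 58, 59, 60} is a counterexample.

Try 11 consecutive integers, 50, 51, …, 60. Their remainders mod 14 are 8, 9, 10, 11, 12, 13, 0, 1, 2, 3, 4 — pairwise different, as any 11 ≤ 14 consecutive integers have distinct residues.
Hence this collection has no pair with equal remainders mod 14, disproving the claim.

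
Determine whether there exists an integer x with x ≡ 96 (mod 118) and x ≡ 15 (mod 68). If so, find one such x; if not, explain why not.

gcd(118, 68) = 2. If x ≡ 96 (mod 118) and x ≡ 15 (mod 68), then x ≡ 96 (mod 2) and x ≡ 15 (mod 2).
But 96 mod 2 = 0 while 15 mod 2 = 1, a contradiction.
So no integer satisfies both congruences.

There is no such integer.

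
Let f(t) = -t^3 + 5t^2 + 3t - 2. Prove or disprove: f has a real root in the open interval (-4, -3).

f(-4) = 130 and f(-3) = 61, both positive, so a sign-change argument is unavailable; we show f keeps this sign on the whole interval.
Shift to the endpoint -3: with t = -3 − u (0 < u < 1), one computes f(-3 − u) = u^3 + 14u^2 + 54u + 61.
All 4 nonzero coefficients of this polynomial in u are positive; hence for u > 0 the value is a sum of positive terms (the constant 61 among them).
So f is strictly positive on (-4, -3); no root exists in the interval.

No.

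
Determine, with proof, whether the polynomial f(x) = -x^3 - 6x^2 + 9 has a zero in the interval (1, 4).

f(1) = 2 and f(4) = -151, which have opposite signs.
As a polynomial, f is continuous on every closed interval.
By the Intermediate Value Theorem f must vanish at some point of (1, 4).

Yes, f has a root in the interval.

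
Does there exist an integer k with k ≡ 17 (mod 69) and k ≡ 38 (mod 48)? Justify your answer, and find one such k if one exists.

Here gcd(69, 48) = 3, and both 17 and 38 leave remainder 2 mod 3, so the system is consistent.
List candidates k ≡ 17 (mod 69): 17, 86. Modulo 48 these are 17, 38; 86 gives 38 as required.
Verify: 86 = 1·69 + 17 and 86 = 1·48 + 38. ✓

k = 86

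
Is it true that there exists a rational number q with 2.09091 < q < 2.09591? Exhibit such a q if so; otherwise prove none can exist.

Scale by 21: the interval becomes (43.90911, 44.01411), which contains the integer 44.
So q = 44/21 works: it is a ratio of integers, and dividing 21·2.09091 < 44 < 21·2.09591 through by 21 gives 2.09091 < 44/21 < 2.09591.

q = 44/21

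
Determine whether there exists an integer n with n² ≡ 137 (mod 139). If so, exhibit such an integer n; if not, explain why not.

n = 50 works: 50² = 2500, and 2500 − 137 = 2363 = 17·139.

n = 50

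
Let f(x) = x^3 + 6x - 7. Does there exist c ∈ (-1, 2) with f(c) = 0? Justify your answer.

f(-1) = -14 and f(2) = 13, which have opposite signs.
Since f is a polynomial it is continuous on [-1, 2].
By the Intermediate Value Theorem f must vanish at some point of (-1, 2).

Yes, f has a root in the interval.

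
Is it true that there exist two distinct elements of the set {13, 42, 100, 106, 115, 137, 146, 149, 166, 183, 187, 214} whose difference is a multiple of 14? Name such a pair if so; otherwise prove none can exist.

No such pair exists.

Two integers differ by a multiple of 14 exactly when they have the same residue mod 14. The residues are 13↦13, 42↦0, 100↦2, 106↦8, 115↦3, 137↦11, 146↦6, 149↦9, 166↦12, 183↦1, 187↦5, 214↦4.
All 12 residues are distinct, so no two elements differ by a multiple of 14.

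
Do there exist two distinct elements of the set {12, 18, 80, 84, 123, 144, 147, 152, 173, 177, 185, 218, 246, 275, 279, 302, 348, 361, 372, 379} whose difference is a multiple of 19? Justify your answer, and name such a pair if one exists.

Yes: 18 and 246.

Reduce each element mod 19: 12↦12, 18↦18, 80↦4, 84↦8, 123↦9, 144↦11, 147↦14, 152↦0, 173↦2, 177↦6, 185↦14, 218↦9, 246↦18, 275↦9, 279↦13, 302↦17, 348↦6, 361↦0, 372↦11, 379↦18. The residue 18 repeats (at 18 and 246), and 246 − 18 = 228 = 12·19.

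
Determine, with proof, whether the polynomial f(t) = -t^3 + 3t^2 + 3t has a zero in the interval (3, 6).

f(3) = 9 and f(6) = -90, which have opposite signs.
As a polynomial, f is continuous on every closed interval.
By the Intermediate Value Theorem, f takes the value 0 somewhere in the open interval.

Such a root exists.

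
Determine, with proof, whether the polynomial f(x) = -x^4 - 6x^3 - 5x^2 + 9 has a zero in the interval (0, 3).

f(0) = 9 and f(3) = -279, which have opposite signs.
As a polynomial, f is continuous on every closed interval.
By the Intermediate Value Theorem, f takes the value 0 somewhere in the open interval.

Such a root exists.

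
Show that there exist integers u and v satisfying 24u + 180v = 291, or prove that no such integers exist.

No such integers exist.

Both 24 and 180 are divisible by gcd(24, 180) = 12, hence so is any combination 24u + 180v.
But 291 = 12·24 + 3, so 12 ∤ 291.
Therefore 24u + 180v = 291 has no solution in integers.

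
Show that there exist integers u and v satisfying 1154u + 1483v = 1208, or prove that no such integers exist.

Since gcd(1154, 1483) = 1, every integer is an integer combination of 1154 and 1483.
Dividing repeatedly: 1483 = 1·1154 + 329, 1154 = 3·329 + 167, 329 = 1·167 + 162, 167 = 1·162 + 5, 162 = 32·5 + 2, 5 = 2·2 + 1, 2 = 2·1 + 0.
Working back up the chain: 1 = 5 − 2·2 = 5 − 2·(162 − 32·5) = −2·162 + 65·5 = −2·162 + 65·(167 − 1·162) = 65·167 − 67·162 = 65·167 − 67·(329 − 1·167) = −67·329 + 132·167 = −67·329 + 132·(1154 − 3·329) = 132·1154 − 463·329 = 132·1154 − 463·(1483 − 1·1154) = −463·1483 + 595·1154. So 1154·595 + 1483·(-463) = 1.
Times 1208: 1154·718760 + 1483·(-559304) = 1208, so (718760, -559304) solves it.
Shifting by a multiple of (1483, −1154) keeps it a solution: u = 718760 − 484·1483 = 988, v = -559304 + 484·1154 = -768.
Check: 1154·988 + 1483·(-768) = 1140152 − 1138944 = 1208. ✓

u = 988, v = -768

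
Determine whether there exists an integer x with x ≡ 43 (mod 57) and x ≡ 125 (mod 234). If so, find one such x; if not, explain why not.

No such integer exists.

gcd(57, 234) = 3. If x ≡ 43 (mod 57) and x ≡ 125 (mod 234), then x ≡ 43 (mod 3) and x ≡ 125 (mod 3).
However 43 ≡ 1 and 125 ≡ 2 (mod 3), and 1 ≠ 2.
Hence the system has no solution.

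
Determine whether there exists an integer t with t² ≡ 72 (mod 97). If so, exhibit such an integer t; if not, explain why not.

t = 13

Take t = 13. Then 13² = 169 = 1·97 + 72, so 13² ≡ 72 (mod 97).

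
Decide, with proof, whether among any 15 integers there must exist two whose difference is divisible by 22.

No, the set {107, 108, 109, 110, 111, 112, 113, 114, 115, 116, 117, 118, 119, 120, 121} is a counterexample.

Take the 15 consecutive integers 107, 108, …, 121: their residues mod 22 are all distinct because 15 ≤ 22.
No two share a residue, so no pair has difference divisible by 22; the claim fails for this set.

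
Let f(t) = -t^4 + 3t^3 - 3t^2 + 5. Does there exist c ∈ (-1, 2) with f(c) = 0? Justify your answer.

f(-1) = -2 and f(2) = 1, which have opposite signs.
As a polynomial, f is continuous on every closed interval.
So by the Intermediate Value Theorem there is a c strictly between -1 and 2 with f(c) = 0.

Yes, f has a root in the interval.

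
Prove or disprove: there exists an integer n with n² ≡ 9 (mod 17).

n = 14

n = 14 works: 14² = 196, and 196 − 9 = 187 = 11·17.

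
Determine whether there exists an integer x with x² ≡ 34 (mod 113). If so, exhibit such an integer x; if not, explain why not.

No, no such integer exists.

113 is prime, so by Euler's criterion 34 is a square mod 113 iff 34^((113−1)/2) = 34^56 ≡ 1 (mod 113).
Repeated squaring mod 113: 34^2 = 1156 ≡ 26; 34^4 ≡ 26² = 676 ≡ 111; 34^8 ≡ 111² = 12321 ≡ 4; 34^16 ≡ 4² = 16 ≡ 16; 34^32 ≡ 16² = 256 ≡ 30.
Since 56 = 32 + 16 + 8, 34^56 ≡ 30 · 16 · 4; multiplying out mod 113: 30·16 = 480 ≡ 28, then 28·4 = 112 ≡ 112. Thus 34^56 ≡ 112 ≡ −1 (mod 113).
The value −1 means 34 is a non-residue modulo 113, so x² ≡ 34 (mod 113) is impossible.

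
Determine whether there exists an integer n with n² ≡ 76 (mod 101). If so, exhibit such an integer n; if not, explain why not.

n = 51 works: 51² = 2601, and 2601 − 76 = 2525 = 25·101.

n = 51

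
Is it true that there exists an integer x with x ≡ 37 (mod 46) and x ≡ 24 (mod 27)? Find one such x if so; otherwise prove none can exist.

Since 46 and 27 share no common factor, CRT says the pair of congruences has a solution (unique mod 1242).
Any solution of the first congruence is x = 37 + 46t; substituting into the second, 46t ≡ 24 − 37 ≡ 14 (mod 27).
46 ≡ 19 (mod 27), so this reads 19t ≡ 14 (mod 27). Invert 19 mod 27 by the Euclidean algorithm: 27 = 1·19 + 8, 19 = 2·8 + 3, 8 = 2·3 + 2, 3 = 1·2 + 1, 2 = 2·1 + 0; back-substituting, 1 = 3 − 1·2 = 3 − (8 − 2·3) = −8 + 3·3 = −8 + 3·(19 − 2·8) = 3·19 − 7·8 = 3·19 − 7·(27 − 1·19) = −7·27 + 10·19. Hence 19·10 ≡ 1, so 19⁻¹ ≡ 10 (mod 27).
Therefore t ≡ 10·14 = 140 ≡ 5 (mod 27).
With t = 5: x = 37 + 46·5 = 267.
Verify: 267 = 5·46 + 37 and 267 = 9·27 + 24. ✓

x = 267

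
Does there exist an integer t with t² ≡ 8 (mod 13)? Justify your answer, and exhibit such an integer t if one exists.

Computing t² mod 13 for t = 0, 1, …, 6 (enough, by the symmetry t ↦ 13 − t) gives 0, 1, 4, 9, 3, 12, 10.
The set of squares mod 13 is therefore {0, 1, 3, 4, 9, 10, 12}, which does not contain 8.
Hence no integer t has t² ≡ 8 (mod 13).

No such integer exists.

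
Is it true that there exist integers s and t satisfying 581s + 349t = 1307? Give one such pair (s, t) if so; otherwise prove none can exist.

581 and 349 are coprime, so 581s + 349t ranges over all of ℤ.
Dividing repeatedly: 581 = 1·349 + 232, 349 = 1·232 + 117, 232 = 1·117 + 115, 117 = 1·115 + 2, 115 = 57·2 + 1, 2 = 2·1 + 0.
Unwinding: 1 = 115 − 57·2 = 115 − 57·(117 − 1·115) = −57·117 + 58·115 = −57·117 + 58·(232 − 1·117) = 58·232 − 115·117 = 58·232 − 115·(349 − 1·232) = −115·349 + 173·232 = −115·349 + 173·(581 − 1·349) = 173·581 − 288·349, i.e. 581·173 + 349·(-288) = 1.
Times 1307: 581·226111 + 349·(-376416) = 1307, so (226111, -376416) solves it.
Shifting by a multiple of (349, −581) keeps it a solution: s = 226111 − 647·349 = 308, t = -376416 + 647·581 = -509.
Check: 581·308 + 349·(-509) = 178948 − 177641 = 1307. ✓

s = 308, t = -509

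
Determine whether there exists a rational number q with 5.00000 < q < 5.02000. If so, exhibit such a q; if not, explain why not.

q = 256/51

Look for a denominator N such that an integer falls strictly between N·5.00000 and N·5.02000. N = 51 works: 51·5.00000 = 255.00000 < 256 < 256.02000 = 51·5.02000.
Hence 256/51 is a rational number with 5.00000 < 256/51 < 5.02000.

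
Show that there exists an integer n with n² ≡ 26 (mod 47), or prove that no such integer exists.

There is no such integer.

47 is prime, so by Euler's criterion 26 is a square mod 47 iff 26^((47−1)/2) = 26^23 ≡ 1 (mod 47).
Repeated squaring mod 47: 26^2 = 676 ≡ 18; 26^4 ≡ 18² = 324 ≡ 42; 26^8 ≡ 42² = 1764 ≡ 25; 26^16 ≡ 25² = 625 ≡ 14.
Since 23 = 16 + 4 + 2 + 1, 26^23 ≡ 14 · 42 · 18 · 26; multiplying out mod 47: 14·42 = 588 ≡ 24, then 24·18 = 432 ≡ 9, then 9·26 = 234 ≡ 46. Thus 26^23 ≡ 46 ≡ −1 (mod 47).
The value −1 means 26 is a non-residue modulo 47, so n² ≡ 26 (mod 47) is impossible.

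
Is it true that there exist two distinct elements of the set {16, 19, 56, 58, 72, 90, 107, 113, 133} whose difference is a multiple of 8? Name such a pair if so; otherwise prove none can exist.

Yes: 16 and 56.

Both 16 and 56 leave remainder 0 on division by 8; their difference 40 = 5·8 is a multiple of 8.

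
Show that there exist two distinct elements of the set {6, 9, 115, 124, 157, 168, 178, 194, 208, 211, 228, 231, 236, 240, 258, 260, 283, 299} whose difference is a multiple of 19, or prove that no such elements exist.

No, no such pair exists.

Residues mod 19: 6↦6, 9↦9, 115↦1, 124↦10, 157↦5, 168↦16, 178↦7, 194↦4, 208↦18, 211↦2, 228↦0, 231↦3, 236↦8, 240↦12, 258↦11, 260↦13, 283↦17, 299↦14.
All 18 residues are distinct, so no two elements differ by a multiple of 19.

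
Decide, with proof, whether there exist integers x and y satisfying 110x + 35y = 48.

Any value of 110x + 35y is a multiple of gcd(110, 35) = 5.
But 48 is not a multiple of 5 (it leaves remainder 3).
Hence no integers x, y satisfy the equation.

No, no such integers exist.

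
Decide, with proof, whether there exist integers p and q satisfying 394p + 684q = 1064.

gcd(394, 684) = 2, and 2 divides 1064, so integer solutions exist.
Dividing through by 2 reduces the equation to 197p + 342q = 532.
Run the Euclidean algorithm on 342 and 197: 342 = 1·197 + 145, 197 = 1·145 + 52, 145 = 2·52 + 41, 52 = 1·41 + 11, 41 = 3·11 + 8, 11 = 1·8 + 3, 8 = 2·3 + 2, 3 = 1·2 + 1, 2 = 2·1 + 0.
Working back up the chain: 1 = 3 − 1·2 = 3 − (8 − 2·3) = −8 + 3·3 = −8 + 3·(11 − 1·8) = 3·11 − 4·8 = 3·11 − 4·(41 − 3·11) = −4·41 + 15·11 = −4·41 + 15·(52 − 1·41) = 15·52 − 19·41 = 15·52 − 19·(145 − 2·52) = −19·145 + 53·52 = −19·145 + 53·(197 − 1·145) = 53·197 − 72·145 = 53·197 − 72·(342 − 1·197) = −72·342 + 125·197. So 197·125 + 342·(-72) = 1.
Times 532: 197·66500 + 342·(-38304) = 532, so (66500, -38304) solves it.
The general solution is p = 66500 + 342k, q = -38304 − 197k; taking k = -194 gives the smaller pair p = 152, q = -86.
Indeed 394·152 + 684·(-86) = 59888 − 58824 = 1064.

p = 152, q = -86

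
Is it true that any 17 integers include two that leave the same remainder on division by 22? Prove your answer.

No, the set {93, 94, 95, 96, 97, 98, 99, 100, 101, 102, 103, 104, 105, 106, 107, 108, 109} is a counterexample.

Try 17 consecutive integers, 93, 94, …, 109. Their remainders mod 22 are 5, 6, 7, 8, 9, 10, 11, 12, 13, 14, 15, 16, 17, 18, 19, 20, 21 — pairwise different, as any 17 ≤ 22 consecutive integers have distinct residues.
Hence this collection has no pair with equal remainders mod 22, disproving the claim.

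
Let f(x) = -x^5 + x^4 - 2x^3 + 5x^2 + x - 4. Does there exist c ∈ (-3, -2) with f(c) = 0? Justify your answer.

f has no root in that interval.

The endpoint values f(-3) = 416 and f(-2) = 78 are both positive. Claim: f(x) > 0 for every x in (-3, -2).
Substitute x = -2 − u, where 0 < u < 1 on the interval. Expanding, f(-2 − u) = u^5 + 11u^4 + 50u^3 + 121u^2 + 155u + 78.
All 6 nonzero coefficients of this polynomial in u are positive; hence for u > 0 the value is a sum of positive terms (the constant 78 among them).
Therefore f(x) > 0 throughout (-3, -2), and f has no zero there.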